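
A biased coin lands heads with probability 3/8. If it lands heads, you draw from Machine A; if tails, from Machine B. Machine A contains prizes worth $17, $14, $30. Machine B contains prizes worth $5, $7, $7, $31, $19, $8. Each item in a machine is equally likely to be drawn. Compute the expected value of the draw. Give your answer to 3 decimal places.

E[X | Machine A] = (17 + 14 + 30)/3 = 61/3
E[X | Machine B] = (5 + 7 + 7 + 31 + 19 + 8)/6 = 77/6
E[X] = (3/8)·61/3 + (5/8)·77/6 = 751/48 ≈ 15.646

$15.646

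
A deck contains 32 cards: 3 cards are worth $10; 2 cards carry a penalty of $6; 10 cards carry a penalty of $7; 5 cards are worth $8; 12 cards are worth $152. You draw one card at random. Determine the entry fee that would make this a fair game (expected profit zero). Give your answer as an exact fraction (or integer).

E[payout] = (3/32)·10 + (2/32)·(-6) + (10/32)·(-7) + (5/32)·8 + (12/32)·152 = 453/8
Fair fee = E[payout] = 453/8

453/8 dollars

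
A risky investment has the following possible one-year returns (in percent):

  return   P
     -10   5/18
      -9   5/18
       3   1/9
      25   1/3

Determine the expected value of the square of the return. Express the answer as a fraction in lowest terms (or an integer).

4673/18

E[X²] = (5/18)·100 + (5/18)·81 + (1/9)·9 + (1/3)·625
     = 4673/18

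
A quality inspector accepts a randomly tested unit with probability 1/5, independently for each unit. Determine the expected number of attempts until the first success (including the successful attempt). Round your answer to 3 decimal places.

5.000

For a geometric distribution, E[trials] = 1/p = 1/(1/5) = 5.
≈ 5.000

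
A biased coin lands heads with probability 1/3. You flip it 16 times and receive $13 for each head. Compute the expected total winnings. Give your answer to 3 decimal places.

E[#heads] = 16·1/3 = 16/3 (linearity over flips).
E[winnings] = 13·16/3 = 208/3.
≈ 69.333

$69.333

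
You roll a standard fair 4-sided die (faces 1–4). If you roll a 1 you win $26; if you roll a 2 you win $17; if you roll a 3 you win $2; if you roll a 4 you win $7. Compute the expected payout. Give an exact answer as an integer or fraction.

E[payout] = (1/4)·2 + (1/4)·7 + (1/4)·17 + (1/4)·26 = 13

$13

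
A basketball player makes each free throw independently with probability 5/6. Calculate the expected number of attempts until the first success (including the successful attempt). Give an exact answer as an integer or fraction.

6/5

For a geometric distribution, E[trials] = 1/p = 1/(5/6) = 6/5.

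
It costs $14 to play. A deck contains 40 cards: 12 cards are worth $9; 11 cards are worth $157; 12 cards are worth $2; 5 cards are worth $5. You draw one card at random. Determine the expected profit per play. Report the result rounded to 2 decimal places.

E[payout] = (12/40)·9 + (11/40)·157 + (12/40)·2 + (5/40)·5 = 471/10
Expected profit = 471/10 − 14 = 331/10 ≈ $33.10

$33.10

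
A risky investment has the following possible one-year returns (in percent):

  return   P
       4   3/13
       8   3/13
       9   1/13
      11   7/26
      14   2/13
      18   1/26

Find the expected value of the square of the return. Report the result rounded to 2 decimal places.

E[X²] = (3/13)·16 + (3/13)·64 + (1/13)·81 + (7/26)·121 + (2/13)·196 + (1/26)·324
     = 2597/26 ≈ 99.88

99.88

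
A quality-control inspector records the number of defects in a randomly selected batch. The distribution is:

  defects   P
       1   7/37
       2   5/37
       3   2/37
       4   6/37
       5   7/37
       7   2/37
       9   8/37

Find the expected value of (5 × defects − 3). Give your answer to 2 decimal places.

E[5x-3] = (7/37)·2 + (5/37)·7 + (2/37)·12 + (6/37)·17 + (7/37)·22 + (2/37)·32 + (8/37)·42
     = 729/37 ≈ 19.70

19.70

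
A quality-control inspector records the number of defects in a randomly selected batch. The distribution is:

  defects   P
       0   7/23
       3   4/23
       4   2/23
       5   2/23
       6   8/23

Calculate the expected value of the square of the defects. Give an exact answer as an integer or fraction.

E[X²] = (7/23)·0 + (4/23)·9 + (2/23)·16 + (2/23)·25 + (8/23)·36
     = 406/23

406/23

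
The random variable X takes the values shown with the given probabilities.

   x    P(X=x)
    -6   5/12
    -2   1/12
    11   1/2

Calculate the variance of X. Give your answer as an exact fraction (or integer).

E[X] = (5/12)·(-6) + (1/12)·(-2) + (1/2)·11 = 17/6
E[X²] = (5/12)·36 + (1/12)·4 + (1/2)·121 = 455/6
Var(X) = 455/6 − (17/6)² = 2441/36

2441/36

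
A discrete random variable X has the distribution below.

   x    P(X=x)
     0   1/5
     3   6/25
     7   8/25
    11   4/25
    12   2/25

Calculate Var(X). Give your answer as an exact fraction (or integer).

10286/625

E[X] = (1/5)·0 + (6/25)·3 + (8/25)·7 + (4/25)·11 + (2/25)·12 = 142/25
E[X²] = (1/5)·0 + (6/25)·9 + (8/25)·49 + (4/25)·121 + (2/25)·144 = 1218/25
Var(X) = 1218/25 − (142/25)² = 10286/625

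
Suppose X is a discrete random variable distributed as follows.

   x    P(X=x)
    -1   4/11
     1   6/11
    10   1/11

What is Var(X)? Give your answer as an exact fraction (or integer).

E[X] = (4/11)·(-1) + (6/11)·1 + (1/11)·10 = 12/11
E[X²] = (4/11)·1 + (6/11)·1 + (1/11)·100 = 10
Var(X) = 10 − (12/11)² = 1066/121

1066/121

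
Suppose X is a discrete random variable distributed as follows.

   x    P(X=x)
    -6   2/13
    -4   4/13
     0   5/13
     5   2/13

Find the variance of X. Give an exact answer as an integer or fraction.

2094/169

E[X] = (2/13)·(-6) + (4/13)·(-4) + (5/13)·0 + (2/13)·5 = -18/13
E[X²] = (2/13)·36 + (4/13)·16 + (5/13)·0 + (2/13)·25 = 186/13
Var(X) = 186/13 − (-18/13)² = 2094/169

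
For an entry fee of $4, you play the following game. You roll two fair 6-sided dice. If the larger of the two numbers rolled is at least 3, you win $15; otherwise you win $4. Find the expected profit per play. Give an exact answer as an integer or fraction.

88/9 dollars

E[payout] = (1/9)·4 + (8/9)·15 = 124/9
Expected profit = 124/9 − 4 = 88/9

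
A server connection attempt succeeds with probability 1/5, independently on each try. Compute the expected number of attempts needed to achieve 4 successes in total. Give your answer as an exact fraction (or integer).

By linearity (sum of 4 independent geometric waits), E[trials] = 4/p = 4/(1/5) = 20.

20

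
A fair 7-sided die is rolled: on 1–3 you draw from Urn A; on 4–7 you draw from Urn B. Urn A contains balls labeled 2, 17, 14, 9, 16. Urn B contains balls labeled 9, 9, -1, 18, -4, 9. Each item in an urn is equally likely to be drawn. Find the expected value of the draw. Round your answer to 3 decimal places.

8.781

E[X | Urn A] = (2 + 17 + 14 + 9 + 16)/5 = 58/5
E[X | Urn B] = (9 + 9 − 1 + 18 − 4 + 9)/6 = 20/3
E[X] = (3/7)·58/5 + (4/7)·20/3 = 922/105 ≈ 8.781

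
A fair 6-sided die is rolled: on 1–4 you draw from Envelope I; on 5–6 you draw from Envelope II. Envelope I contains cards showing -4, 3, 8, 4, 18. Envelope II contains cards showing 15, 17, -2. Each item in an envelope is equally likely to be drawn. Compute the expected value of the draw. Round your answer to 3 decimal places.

7.200

E[X | Envelope I] = (-4 + 3 + 8 + 4 + 18)/5 = 29/5
E[X | Envelope II] = (15 + 17 − 2)/3 = 10
E[X] = (2/3)·29/5 + (1/3)·10 = 36/5 ≈ 7.200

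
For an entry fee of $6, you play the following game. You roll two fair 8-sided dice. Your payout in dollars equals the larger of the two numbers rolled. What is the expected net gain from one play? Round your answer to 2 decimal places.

-$0.19

Distribution of the larger of the two numbers rolled: 1 w.p. 1/64, 2 w.p. 3/64, 3 w.p. 5/64, 4 w.p. 7/64, 5 w.p. 9/64, 6 w.p. 11/64, …
E[payout] = (1/64)·1 + (3/64)·2 + (5/64)·3 + (7/64)·4 + (9/64)·5 + (11/64)·6 + (13/64)·7 + (15/64)·8 = 93/16
Expected profit = 93/16 − 6 = -3/16 ≈ -$0.19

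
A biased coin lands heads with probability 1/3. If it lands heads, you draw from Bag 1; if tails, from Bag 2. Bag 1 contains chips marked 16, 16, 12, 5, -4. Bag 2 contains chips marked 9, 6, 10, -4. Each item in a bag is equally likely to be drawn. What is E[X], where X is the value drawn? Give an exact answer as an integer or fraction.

E[X | Bag 1] = (16 + 16 + 12 + 5 − 4)/5 = 9
E[X | Bag 2] = (9 + 6 + 10 − 4)/4 = 21/4
E[X] = (1/3)·9 + (2/3)·21/4 = 13/2

13/2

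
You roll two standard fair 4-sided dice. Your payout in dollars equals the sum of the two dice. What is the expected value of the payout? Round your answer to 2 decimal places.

Distribution of the sum of the two dice: 2 w.p. 1/16, 3 w.p. 1/8, 4 w.p. 3/16, 5 w.p. 1/4, 6 w.p. 3/16, 7 w.p. 1/8, …
E[payout] = (1/16)·2 + (1/8)·3 + (3/16)·4 + (1/4)·5 + (3/16)·6 + (1/8)·7 + (1/16)·8 = 5
≈ $5.00

$5.00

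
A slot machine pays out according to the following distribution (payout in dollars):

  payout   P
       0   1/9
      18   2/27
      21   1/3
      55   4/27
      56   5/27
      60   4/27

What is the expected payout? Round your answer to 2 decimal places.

E[X] = (1/9)·0 + (2/27)·18 + (1/3)·21 + (4/27)·55 + (5/27)·56 + (4/27)·60
     = 965/27 ≈ 35.74

$35.74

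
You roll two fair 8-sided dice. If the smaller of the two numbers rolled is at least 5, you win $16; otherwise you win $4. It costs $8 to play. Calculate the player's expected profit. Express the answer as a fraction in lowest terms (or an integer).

E[payout] = (3/4)·4 + (1/4)·16 = 7
Expected profit = 7 − 8 = -1

-$1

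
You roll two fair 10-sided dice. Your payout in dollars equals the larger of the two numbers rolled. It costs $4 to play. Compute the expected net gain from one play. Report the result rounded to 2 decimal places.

Distribution of the larger of the two numbers rolled: 1 w.p. 1/100, 2 w.p. 3/100, 3 w.p. 1/20, 4 w.p. 7/100, 5 w.p. 9/100, 6 w.p. 11/100, …
E[payout] = (1/100)·1 + (3/100)·2 + (1/20)·3 + (7/100)·4 + (9/100)·5 + (11/100)·6 + (13/100)·7 + (3/20)·8 + (17/100)·9 + (19/100)·10 = 143/20
Expected profit = 143/20 − 4 = 63/20 ≈ $3.15

$3.15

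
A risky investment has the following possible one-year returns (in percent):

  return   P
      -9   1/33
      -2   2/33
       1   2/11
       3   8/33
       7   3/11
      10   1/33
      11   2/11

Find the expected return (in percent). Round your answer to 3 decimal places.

E[X] = (1/33)·(-9) + (2/33)·(-2) + (2/11)·1 + (8/33)·3 + (3/11)·7 + (1/33)·10 + (2/11)·11
     = 52/11 ≈ 4.727

4.727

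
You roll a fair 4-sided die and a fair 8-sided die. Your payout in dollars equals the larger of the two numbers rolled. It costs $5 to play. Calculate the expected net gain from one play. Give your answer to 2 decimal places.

Distribution of the larger of the two numbers rolled: 1 w.p. 1/32, 2 w.p. 3/32, 3 w.p. 5/32, 4 w.p. 7/32, 5 w.p. 1/8, 6 w.p. 1/8, …
E[payout] = (1/32)·1 + (3/32)·2 + (5/32)·3 + (7/32)·4 + (1/8)·5 + (1/8)·6 + (1/8)·7 + (1/8)·8 = 77/16
Expected profit = 77/16 − 5 = -3/16 ≈ -$0.19

-$0.19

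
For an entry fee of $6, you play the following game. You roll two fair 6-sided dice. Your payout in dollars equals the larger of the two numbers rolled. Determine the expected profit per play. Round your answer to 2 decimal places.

-$1.53

Distribution of the larger of the two numbers rolled: 1 w.p. 1/36, 2 w.p. 1/12, 3 w.p. 5/36, 4 w.p. 7/36, 5 w.p. 1/4, 6 w.p. 11/36
E[payout] = (1/36)·1 + (1/12)·2 + (5/36)·3 + (7/36)·4 + (1/4)·5 + (11/36)·6 = 161/36
Expected profit = 161/36 − 6 = -55/36 ≈ -$1.53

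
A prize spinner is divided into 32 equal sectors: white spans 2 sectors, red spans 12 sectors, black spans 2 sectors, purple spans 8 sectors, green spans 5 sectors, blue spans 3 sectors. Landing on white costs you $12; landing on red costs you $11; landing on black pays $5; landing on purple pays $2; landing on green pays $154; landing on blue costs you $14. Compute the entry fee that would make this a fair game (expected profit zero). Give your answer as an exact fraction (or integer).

E[payout] = (2/32)·(-12) + (12/32)·(-11) + (2/32)·5 + (8/32)·2 + (5/32)·154 + (3/32)·(-14) = 299/16
Fair fee = E[payout] = 299/16

299/16 dollars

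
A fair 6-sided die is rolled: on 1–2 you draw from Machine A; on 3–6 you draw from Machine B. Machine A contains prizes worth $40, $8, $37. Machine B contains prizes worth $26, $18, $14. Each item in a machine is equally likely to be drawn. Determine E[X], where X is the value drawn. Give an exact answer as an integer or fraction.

E[X | Machine A] = (40 + 8 + 37)/3 = 85/3
E[X | Machine B] = (26 + 18 + 14)/3 = 58/3
E[X] = (1/3)·85/3 + (2/3)·58/3 = 67/3

67/3 dollars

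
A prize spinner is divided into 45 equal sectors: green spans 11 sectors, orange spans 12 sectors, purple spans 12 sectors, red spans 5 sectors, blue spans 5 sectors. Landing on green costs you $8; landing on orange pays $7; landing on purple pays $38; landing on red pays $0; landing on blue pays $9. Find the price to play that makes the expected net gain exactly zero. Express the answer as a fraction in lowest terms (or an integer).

E[payout] = (11/45)·(-8) + (12/45)·7 + (12/45)·38 + (5/45)·0 + (5/45)·9 = 497/45
Fair fee = E[payout] = 497/45

497/45 dollars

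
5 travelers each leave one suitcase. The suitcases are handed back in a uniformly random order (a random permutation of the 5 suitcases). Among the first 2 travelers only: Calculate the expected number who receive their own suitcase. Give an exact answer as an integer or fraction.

Let Xᵢ = 1 if person i gets their own suitcase. For each i, P(Xᵢ=1) = 1/5.
By linearity of expectation, E[X₁+…+X_2] = 2·(1/5) = 2/5.

2/5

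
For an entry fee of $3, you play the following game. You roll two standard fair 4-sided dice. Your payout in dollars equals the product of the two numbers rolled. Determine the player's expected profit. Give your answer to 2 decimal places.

Distribution of the product of the two numbers rolled: 1 w.p. 1/16, 2 w.p. 1/8, 3 w.p. 1/8, 4 w.p. 3/16, 6 w.p. 1/8, 8 w.p. 1/8, …
E[payout] = (1/16)·1 + (1/8)·2 + (1/8)·3 + (3/16)·4 + (1/8)·6 + (1/8)·8 + (1/16)·9 + (1/8)·12 + (1/16)·16 = 25/4
Expected profit = 25/4 − 3 = 13/4 ≈ $3.25

$3.25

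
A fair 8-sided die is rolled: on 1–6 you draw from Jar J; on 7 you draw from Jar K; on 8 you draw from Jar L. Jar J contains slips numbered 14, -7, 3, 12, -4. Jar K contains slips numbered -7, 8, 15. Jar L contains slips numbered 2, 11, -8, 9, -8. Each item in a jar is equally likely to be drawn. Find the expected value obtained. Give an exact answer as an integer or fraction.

E[X | Jar J] = (14 − 7 + 3 + 12 − 4)/5 = 18/5
E[X | Jar K] = (-7 + 8 + 15)/3 = 16/3
E[X | Jar L] = (2 + 11 − 8 + 9 − 8)/5 = 6/5
E[X] = (3/4)·18/5 + (1/8)·16/3 + (1/8)·6/5 = 211/60

211/60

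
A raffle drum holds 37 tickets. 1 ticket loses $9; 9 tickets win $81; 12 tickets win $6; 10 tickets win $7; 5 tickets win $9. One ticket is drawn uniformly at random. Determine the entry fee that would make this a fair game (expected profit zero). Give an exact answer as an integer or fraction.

907/37 dollars

E[payout] = (1/37)·(-9) + (9/37)·81 + (12/37)·6 + (10/37)·7 + (5/37)·9 = 907/37
Fair fee = E[payout] = 907/37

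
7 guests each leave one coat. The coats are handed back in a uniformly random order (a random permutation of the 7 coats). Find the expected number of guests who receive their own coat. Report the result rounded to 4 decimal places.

1.0000

Let Xᵢ = 1 if person i gets their own coat. For each i, P(Xᵢ=1) = 1/7.
By linearity of expectation, E[X₁+…+X_7] = 7·(1/7) = 1.
≈ 1.0000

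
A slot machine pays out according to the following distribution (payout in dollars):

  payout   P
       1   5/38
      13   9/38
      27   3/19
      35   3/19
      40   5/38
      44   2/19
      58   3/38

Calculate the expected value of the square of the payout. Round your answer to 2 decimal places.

E[X²] = (5/38)·1 + (9/38)·169 + (3/19)·729 + (3/19)·1225 + (5/38)·1600 + (2/19)·1936 + (3/38)·3364
     = 19543/19 ≈ 1028.58

1028.58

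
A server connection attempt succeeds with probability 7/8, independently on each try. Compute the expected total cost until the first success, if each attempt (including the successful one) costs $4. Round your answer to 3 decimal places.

E[#attempts] = 1/p = 8/7; E[cost] = 4·8/7 = 32/7.
≈ 4.571

$4.571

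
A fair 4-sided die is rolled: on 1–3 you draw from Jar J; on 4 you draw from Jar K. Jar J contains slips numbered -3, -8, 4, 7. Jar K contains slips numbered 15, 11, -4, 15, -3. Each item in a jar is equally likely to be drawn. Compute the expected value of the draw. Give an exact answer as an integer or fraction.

17/10

E[X | Jar J] = (-3 − 8 + 4 + 7)/4 = 0
E[X | Jar K] = (15 + 11 − 4 + 15 − 3)/5 = 34/5
E[X] = (3/4)·0 + (1/4)·34/5 = 17/10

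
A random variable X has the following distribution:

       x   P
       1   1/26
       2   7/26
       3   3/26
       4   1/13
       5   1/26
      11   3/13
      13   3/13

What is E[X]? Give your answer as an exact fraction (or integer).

181/26

E[X] = (1/26)·1 + (7/26)·2 + (3/26)·3 + (1/13)·4 + (1/26)·5 + (3/13)·11 + (3/13)·13
     = 181/26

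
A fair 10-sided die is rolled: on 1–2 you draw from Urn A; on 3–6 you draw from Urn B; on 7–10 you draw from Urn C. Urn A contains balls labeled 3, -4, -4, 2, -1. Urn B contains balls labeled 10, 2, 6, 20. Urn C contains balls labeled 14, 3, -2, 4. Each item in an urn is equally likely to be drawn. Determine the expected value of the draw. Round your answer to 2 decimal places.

E[X | Urn A] = (3 − 4 − 4 + 2 − 1)/5 = -4/5
E[X | Urn B] = (10 + 2 + 6 + 20)/4 = 19/2
E[X | Urn C] = (14 + 3 − 2 + 4)/4 = 19/4
E[X] = (1/5)·(-4/5) + (2/5)·19/2 + (2/5)·19/4 = 277/50 ≈ 5.54

5.54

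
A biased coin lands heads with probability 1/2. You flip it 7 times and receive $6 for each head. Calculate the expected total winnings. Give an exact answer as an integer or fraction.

E[#heads] = 7·1/2 = 7/2 (linearity over flips).
E[winnings] = 6·7/2 = 21.

$21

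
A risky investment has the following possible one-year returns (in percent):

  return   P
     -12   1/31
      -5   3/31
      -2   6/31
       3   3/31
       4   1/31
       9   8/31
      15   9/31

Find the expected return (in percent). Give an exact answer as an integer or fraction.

E[X] = (1/31)·(-12) + (3/31)·(-5) + (6/31)·(-2) + (3/31)·3 + (1/31)·4 + (8/31)·9 + (9/31)·15
     = 181/31

181/31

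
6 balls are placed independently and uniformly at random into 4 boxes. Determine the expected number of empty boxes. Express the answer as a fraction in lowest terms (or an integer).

729/1024

Let Xⱼ=1 if box j is empty. P(Xⱼ=1) = ((4-1)/4)^6 = 729/4096.
By linearity, E[#empty] = 4·729/4096 = 729/1024.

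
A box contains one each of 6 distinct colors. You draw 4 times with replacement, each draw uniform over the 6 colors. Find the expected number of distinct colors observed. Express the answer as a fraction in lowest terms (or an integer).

671/216

Let Xⱼ=1 if type j appears at least once. P(Xⱼ=1) = 1 − ((6−1)/6)^4 = 671/1296.
E[#distinct] = 6·671/1296 = 671/216.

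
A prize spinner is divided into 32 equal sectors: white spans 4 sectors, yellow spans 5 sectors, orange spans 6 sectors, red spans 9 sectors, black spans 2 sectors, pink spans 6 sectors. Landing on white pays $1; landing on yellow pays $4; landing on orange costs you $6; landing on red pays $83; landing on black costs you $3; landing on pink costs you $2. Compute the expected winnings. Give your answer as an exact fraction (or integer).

717/32 dollars

E[payout] = (4/32)·1 + (5/32)·4 + (6/32)·(-6) + (9/32)·83 + (2/32)·(-3) + (6/32)·(-2) = 717/32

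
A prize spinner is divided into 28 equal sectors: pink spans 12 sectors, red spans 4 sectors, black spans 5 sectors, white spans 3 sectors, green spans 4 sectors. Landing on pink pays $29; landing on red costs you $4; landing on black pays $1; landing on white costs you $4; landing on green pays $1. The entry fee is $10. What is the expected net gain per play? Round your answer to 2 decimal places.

E[payout] = (12/28)·29 + (4/28)·(-4) + (5/28)·1 + (3/28)·(-4) + (4/28)·1 = 47/4
Expected profit = 47/4 − 10 = 7/4 ≈ $1.75

$1.75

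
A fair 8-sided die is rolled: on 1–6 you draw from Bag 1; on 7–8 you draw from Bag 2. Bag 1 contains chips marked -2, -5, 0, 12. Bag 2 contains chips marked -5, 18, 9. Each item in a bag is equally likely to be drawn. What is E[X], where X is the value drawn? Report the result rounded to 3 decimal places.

2.771

E[X | Bag 1] = (-2 − 5 + 0 + 12)/4 = 5/4
E[X | Bag 2] = (-5 + 18 + 9)/3 = 22/3
E[X] = (3/4)·5/4 + (1/4)·22/3 = 133/48 ≈ 2.771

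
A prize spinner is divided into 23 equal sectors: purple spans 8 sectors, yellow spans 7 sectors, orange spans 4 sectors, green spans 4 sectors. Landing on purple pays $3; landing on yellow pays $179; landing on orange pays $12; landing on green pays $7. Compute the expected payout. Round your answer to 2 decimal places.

$58.83

E[payout] = (8/23)·3 + (7/23)·179 + (4/23)·12 + (4/23)·7 = 1353/23
≈ $58.83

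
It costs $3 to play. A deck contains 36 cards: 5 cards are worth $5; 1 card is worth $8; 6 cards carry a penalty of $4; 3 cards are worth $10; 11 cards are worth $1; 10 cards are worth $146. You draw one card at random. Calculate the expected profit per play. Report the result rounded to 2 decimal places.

E[payout] = (5/36)·5 + (1/36)·8 + (6/36)·(-4) + (3/36)·10 + (11/36)·1 + (10/36)·146 = 755/18
Expected profit = 755/18 − 3 = 701/18 ≈ $38.94

$38.94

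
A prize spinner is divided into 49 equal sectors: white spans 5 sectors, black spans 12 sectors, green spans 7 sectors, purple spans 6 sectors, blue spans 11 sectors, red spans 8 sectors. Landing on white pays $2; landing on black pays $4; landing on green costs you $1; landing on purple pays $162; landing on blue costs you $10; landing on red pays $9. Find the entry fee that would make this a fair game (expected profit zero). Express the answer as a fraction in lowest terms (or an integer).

E[payout] = (5/49)·2 + (12/49)·4 + (7/49)·(-1) + (6/49)·162 + (11/49)·(-10) + (8/49)·9 = 985/49
Fair fee = E[payout] = 985/49

985/49 dollars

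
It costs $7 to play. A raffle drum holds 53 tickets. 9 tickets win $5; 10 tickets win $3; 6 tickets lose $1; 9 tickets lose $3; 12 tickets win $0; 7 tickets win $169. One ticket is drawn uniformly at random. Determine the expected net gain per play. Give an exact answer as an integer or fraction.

854/53 dollars

E[payout] = (9/53)·5 + (10/53)·3 + (6/53)·(-1) + (9/53)·(-3) + (12/53)·0 + (7/53)·169 = 1225/53
Expected profit = 1225/53 − 7 = 854/53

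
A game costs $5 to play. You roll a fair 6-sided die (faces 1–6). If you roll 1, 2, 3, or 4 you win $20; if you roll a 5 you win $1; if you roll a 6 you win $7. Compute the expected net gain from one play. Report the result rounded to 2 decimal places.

$9.67

E[payout] = (1/6)·1 + (1/6)·7 + (2/3)·20 = 44/3
Expected profit = 44/3 − 5 = 29/3 ≈ $9.67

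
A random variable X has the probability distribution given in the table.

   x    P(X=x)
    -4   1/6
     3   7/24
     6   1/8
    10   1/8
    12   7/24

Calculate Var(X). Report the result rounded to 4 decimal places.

31.7066

E[X] = (1/6)·(-4) + (7/24)·3 + (1/8)·6 + (1/8)·10 + (7/24)·12 = 137/24
E[X²] = (1/6)·16 + (7/24)·9 + (1/8)·36 + (1/8)·100 + (7/24)·144 = 1543/24
Var(X) = 1543/24 − (137/24)² = 18263/576 ≈ 31.7066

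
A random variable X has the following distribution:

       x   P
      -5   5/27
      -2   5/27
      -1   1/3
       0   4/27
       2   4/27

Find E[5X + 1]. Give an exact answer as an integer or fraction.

E[5x+1] = (5/27)·(-24) + (5/27)·(-9) + (1/3)·(-4) + (4/27)·1 + (4/27)·11
     = -17/3

-17/3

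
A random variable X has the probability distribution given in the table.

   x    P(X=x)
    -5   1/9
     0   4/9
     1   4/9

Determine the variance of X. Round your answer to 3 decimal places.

E[X] = (1/9)·(-5) + (4/9)·0 + (4/9)·1 = -1/9
E[X²] = (1/9)·25 + (4/9)·0 + (4/9)·1 = 29/9
Var(X) = 29/9 − (-1/9)² = 260/81 ≈ 3.210

3.210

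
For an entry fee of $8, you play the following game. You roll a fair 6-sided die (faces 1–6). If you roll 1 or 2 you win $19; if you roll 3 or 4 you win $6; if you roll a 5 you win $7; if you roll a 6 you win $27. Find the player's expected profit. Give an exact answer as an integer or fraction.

E[payout] = (1/3)·6 + (1/6)·7 + (1/3)·19 + (1/6)·27 = 14
Expected profit = 14 − 8 = 6

$6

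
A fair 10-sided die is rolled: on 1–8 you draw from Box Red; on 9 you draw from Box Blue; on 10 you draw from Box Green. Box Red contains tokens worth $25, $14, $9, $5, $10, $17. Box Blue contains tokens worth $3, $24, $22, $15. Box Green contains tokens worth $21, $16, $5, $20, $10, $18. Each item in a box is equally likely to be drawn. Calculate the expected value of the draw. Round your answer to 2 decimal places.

E[X | Box Red] = (25 + 14 + 9 + 5 + 10 + 17)/6 = 40/3
E[X | Box Blue] = (3 + 24 + 22 + 15)/4 = 16
E[X | Box Green] = (21 + 16 + 5 + 20 + 10 + 18)/6 = 15
E[X] = (4/5)·40/3 + (1/10)·16 + (1/10)·15 = 413/30 ≈ 13.77

$13.77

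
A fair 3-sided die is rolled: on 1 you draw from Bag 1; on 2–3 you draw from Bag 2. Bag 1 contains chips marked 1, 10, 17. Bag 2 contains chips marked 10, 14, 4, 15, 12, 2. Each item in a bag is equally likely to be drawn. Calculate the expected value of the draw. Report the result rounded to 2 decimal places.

9.44

E[X | Bag 1] = (1 + 10 + 17)/3 = 28/3
E[X | Bag 2] = (10 + 14 + 4 + 15 + 12 + 2)/6 = 19/2
E[X] = (1/3)·28/3 + (2/3)·19/2 = 85/9 ≈ 9.44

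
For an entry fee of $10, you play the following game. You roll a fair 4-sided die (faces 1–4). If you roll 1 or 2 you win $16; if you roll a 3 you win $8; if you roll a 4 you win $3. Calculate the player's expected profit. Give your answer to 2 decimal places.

$0.75

E[payout] = (1/4)·3 + (1/4)·8 + (1/2)·16 = 43/4
Expected profit = 43/4 − 10 = 3/4 ≈ $0.75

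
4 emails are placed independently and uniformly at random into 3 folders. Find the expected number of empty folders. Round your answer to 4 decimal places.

0.5926

Let Xⱼ=1 if folder j is empty. P(Xⱼ=1) = ((3-1)/3)^4 = 16/81.
By linearity, E[#empty] = 3·16/81 = 16/27.
≈ 0.5926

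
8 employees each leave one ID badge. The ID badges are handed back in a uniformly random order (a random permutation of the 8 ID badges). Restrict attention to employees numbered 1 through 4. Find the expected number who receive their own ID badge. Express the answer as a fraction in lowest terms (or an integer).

Let Xᵢ = 1 if person i gets their own ID badge. For each i, P(Xᵢ=1) = 1/8.
By linearity of expectation, E[X₁+…+X_4] = 4·(1/8) = 1/2.

1/2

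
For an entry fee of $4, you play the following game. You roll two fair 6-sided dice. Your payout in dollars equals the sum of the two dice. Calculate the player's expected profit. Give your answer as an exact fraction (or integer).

Distribution of the sum of the two dice: 2 w.p. 1/36, 3 w.p. 1/18, 4 w.p. 1/12, 5 w.p. 1/9, 6 w.p. 5/36, 7 w.p. 1/6, …
E[payout] = (1/36)·2 + (1/18)·3 + (1/12)·4 + (1/9)·5 + (5/36)·6 + (1/6)·7 + (5/36)·8 + (1/9)·9 + (1/12)·10 + (1/18)·11 + (1/36)·12 = 7
Expected profit = 7 − 4 = 3

$3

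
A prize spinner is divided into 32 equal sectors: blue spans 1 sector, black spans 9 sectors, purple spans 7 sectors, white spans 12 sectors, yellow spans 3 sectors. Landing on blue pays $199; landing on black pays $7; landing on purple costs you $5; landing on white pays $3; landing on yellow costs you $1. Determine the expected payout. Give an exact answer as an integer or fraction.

65/8 dollars

E[payout] = (1/32)·199 + (9/32)·7 + (7/32)·(-5) + (12/32)·3 + (3/32)·(-1) = 65/8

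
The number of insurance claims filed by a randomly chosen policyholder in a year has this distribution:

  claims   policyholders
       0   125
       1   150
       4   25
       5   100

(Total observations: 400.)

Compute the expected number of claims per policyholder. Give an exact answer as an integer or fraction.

15/8

Total = 400, so P(claims=0) = 125/400, etc.
E[X] = (5/16)·0 + (3/8)·1 + (1/16)·4 + (1/4)·5
     = 15/8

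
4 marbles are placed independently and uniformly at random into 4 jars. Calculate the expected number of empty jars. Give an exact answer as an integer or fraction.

81/64

Let Xⱼ=1 if jar j is empty. P(Xⱼ=1) = ((4-1)/4)^4 = 81/256.
By linearity, E[#empty] = 4·81/256 = 81/64.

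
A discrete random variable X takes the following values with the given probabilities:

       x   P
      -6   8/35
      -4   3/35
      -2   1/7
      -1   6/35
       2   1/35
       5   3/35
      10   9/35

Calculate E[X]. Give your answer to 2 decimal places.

0.89

E[X] = (8/35)·(-6) + (3/35)·(-4) + (1/7)·(-2) + (6/35)·(-1) + (1/35)·2 + (3/35)·5 + (9/35)·10
     = 31/35 ≈ 0.89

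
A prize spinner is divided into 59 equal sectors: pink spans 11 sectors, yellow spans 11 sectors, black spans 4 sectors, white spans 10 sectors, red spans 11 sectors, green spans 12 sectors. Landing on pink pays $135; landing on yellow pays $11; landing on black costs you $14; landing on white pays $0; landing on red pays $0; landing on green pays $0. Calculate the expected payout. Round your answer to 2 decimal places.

$26.27

E[payout] = (11/59)·135 + (11/59)·11 + (4/59)·(-14) + (10/59)·0 + (11/59)·0 + (12/59)·0 = 1550/59
≈ $26.27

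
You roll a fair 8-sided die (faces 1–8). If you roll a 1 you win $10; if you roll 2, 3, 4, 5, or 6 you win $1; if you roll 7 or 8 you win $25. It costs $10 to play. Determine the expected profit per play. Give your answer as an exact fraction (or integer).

-15/8 dollars

E[payout] = (5/8)·1 + (1/8)·10 + (1/4)·25 = 65/8
Expected profit = 65/8 − 10 = -15/8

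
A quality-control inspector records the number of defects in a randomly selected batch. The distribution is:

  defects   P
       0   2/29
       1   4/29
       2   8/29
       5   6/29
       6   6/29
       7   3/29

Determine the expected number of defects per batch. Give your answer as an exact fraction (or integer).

E[X] = (2/29)·0 + (4/29)·1 + (8/29)·2 + (6/29)·5 + (6/29)·6 + (3/29)·7
     = 107/29

107/29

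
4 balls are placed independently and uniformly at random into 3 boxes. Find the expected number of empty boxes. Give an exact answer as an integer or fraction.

16/27

Let Xⱼ=1 if box j is empty. P(Xⱼ=1) = ((3-1)/3)^4 = 16/81.
By linearity, E[#empty] = 3·16/81 = 16/27.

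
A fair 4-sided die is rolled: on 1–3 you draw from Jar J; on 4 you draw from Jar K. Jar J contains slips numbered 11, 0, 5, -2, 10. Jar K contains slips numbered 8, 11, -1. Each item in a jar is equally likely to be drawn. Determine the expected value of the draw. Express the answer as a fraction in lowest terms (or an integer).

51/10

E[X | Jar J] = (11 + 0 + 5 − 2 + 10)/5 = 24/5
E[X | Jar K] = (8 + 11 − 1)/3 = 6
E[X] = (3/4)·24/5 + (1/4)·6 = 51/10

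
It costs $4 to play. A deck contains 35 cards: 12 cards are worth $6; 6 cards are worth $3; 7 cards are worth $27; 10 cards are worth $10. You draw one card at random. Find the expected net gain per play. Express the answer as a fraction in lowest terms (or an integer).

E[payout] = (12/35)·6 + (6/35)·3 + (7/35)·27 + (10/35)·10 = 379/35
Expected profit = 379/35 − 4 = 239/35

239/35 dollars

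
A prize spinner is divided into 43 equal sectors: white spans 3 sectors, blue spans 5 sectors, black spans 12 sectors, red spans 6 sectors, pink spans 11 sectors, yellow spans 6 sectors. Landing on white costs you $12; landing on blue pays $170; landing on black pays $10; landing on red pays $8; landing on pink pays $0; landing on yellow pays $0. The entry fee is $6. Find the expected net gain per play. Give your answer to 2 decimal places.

E[payout] = (3/43)·(-12) + (5/43)·170 + (12/43)·10 + (6/43)·8 + (11/43)·0 + (6/43)·0 = 982/43
Expected profit = 982/43 − 6 = 724/43 ≈ $16.84

$16.84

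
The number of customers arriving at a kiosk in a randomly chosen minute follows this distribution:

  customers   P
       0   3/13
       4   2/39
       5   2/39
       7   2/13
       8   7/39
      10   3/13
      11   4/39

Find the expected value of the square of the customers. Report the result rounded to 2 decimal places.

E[X²] = (3/13)·0 + (2/39)·16 + (2/39)·25 + (2/13)·49 + (7/39)·64 + (3/13)·100 + (4/39)·121
     = 736/13 ≈ 56.62

56.62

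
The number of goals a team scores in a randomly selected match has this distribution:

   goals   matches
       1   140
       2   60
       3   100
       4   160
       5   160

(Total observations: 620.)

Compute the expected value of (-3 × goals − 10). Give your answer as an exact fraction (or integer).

-610/31

Total = 620, so P(goals=1) = 140/620, etc.
E[-3x-10] = (7/31)·(-13) + (3/31)·(-16) + (5/31)·(-19) + (8/31)·(-22) + (8/31)·(-25)
     = -610/31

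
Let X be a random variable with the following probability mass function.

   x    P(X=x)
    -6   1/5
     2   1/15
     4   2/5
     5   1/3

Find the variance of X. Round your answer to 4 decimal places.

17.3600

E[X] = (1/5)·(-6) + (1/15)·2 + (2/5)·4 + (1/3)·5 = 11/5
E[X²] = (1/5)·36 + (1/15)·4 + (2/5)·16 + (1/3)·25 = 111/5
Var(X) = 111/5 − (11/5)² = 434/25 ≈ 17.3600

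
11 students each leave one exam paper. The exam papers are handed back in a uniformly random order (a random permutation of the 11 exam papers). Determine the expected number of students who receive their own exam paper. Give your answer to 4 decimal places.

1.0000

Let Xᵢ = 1 if person i gets their own exam paper. For each i, P(Xᵢ=1) = 1/11.
By linearity of expectation, E[X₁+…+X_11] = 11·(1/11) = 1.
≈ 1.0000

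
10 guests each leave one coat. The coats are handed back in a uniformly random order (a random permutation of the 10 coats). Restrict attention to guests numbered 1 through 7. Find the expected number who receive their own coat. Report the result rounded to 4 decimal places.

Let Xᵢ = 1 if person i gets their own coat. For each i, P(Xᵢ=1) = 1/10.
By linearity of expectation, E[X₁+…+X_7] = 7·(1/10) = 7/10.
≈ 0.7000

0.7000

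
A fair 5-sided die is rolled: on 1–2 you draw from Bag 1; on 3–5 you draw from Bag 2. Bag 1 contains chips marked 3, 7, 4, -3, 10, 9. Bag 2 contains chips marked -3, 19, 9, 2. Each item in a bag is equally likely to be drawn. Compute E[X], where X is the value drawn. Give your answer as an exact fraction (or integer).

121/20

E[X | Bag 1] = (3 + 7 + 4 − 3 + 10 + 9)/6 = 5
E[X | Bag 2] = (-3 + 19 + 9 + 2)/4 = 27/4
E[X] = (2/5)·5 + (3/5)·27/4 = 121/20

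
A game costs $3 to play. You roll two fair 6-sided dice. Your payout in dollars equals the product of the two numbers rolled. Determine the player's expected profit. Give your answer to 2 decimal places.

Distribution of the product of the two numbers rolled: 1 w.p. 1/36, 2 w.p. 1/18, 3 w.p. 1/18, 4 w.p. 1/12, 5 w.p. 1/18, 6 w.p. 1/9, …
E[payout] = (1/36)·1 + (1/18)·2 + (1/18)·3 + (1/12)·4 + (1/18)·5 + (1/9)·6 + (1/18)·8 + (1/36)·9 + (1/18)·10 + (1/9)·12 + (1/18)·15 + (1/36)·16 + (1/18)·18 + (1/18)·20 + (1/18)·24 + (1/36)·25 + (1/18)·30 + (1/36)·36 = 49/4
Expected profit = 49/4 − 3 = 37/4 ≈ $9.25

$9.25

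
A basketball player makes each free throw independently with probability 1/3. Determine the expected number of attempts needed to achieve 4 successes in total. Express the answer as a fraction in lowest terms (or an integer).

By linearity (sum of 4 independent geometric waits), E[trials] = 4/p = 4/(1/3) = 12.

12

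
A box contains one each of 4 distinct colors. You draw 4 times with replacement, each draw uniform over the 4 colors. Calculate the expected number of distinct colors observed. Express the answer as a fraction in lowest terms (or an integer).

175/64

Let Xⱼ=1 if type j appears at least once. P(Xⱼ=1) = 1 − ((4−1)/4)^4 = 175/256.
E[#distinct] = 4·175/256 = 175/64.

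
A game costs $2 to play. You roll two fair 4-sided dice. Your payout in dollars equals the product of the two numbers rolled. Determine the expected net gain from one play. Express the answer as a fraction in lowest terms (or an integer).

Distribution of the product of the two numbers rolled: 1 w.p. 1/16, 2 w.p. 1/8, 3 w.p. 1/8, 4 w.p. 3/16, 6 w.p. 1/8, 8 w.p. 1/8, …
E[payout] = (1/16)·1 + (1/8)·2 + (1/8)·3 + (3/16)·4 + (1/8)·6 + (1/8)·8 + (1/16)·9 + (1/8)·12 + (1/16)·16 = 25/4
Expected profit = 25/4 − 2 = 17/4

17/4 dollars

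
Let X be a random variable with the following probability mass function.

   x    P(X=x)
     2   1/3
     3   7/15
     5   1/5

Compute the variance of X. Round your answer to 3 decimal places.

1.129

E[X] = (1/3)·2 + (7/15)·3 + (1/5)·5 = 46/15
E[X²] = (1/3)·4 + (7/15)·9 + (1/5)·25 = 158/15
Var(X) = 158/15 − (46/15)² = 254/225 ≈ 1.129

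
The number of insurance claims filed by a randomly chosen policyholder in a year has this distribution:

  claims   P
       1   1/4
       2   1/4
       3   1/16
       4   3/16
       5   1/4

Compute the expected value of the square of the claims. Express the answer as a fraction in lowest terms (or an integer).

E[X²] = (1/4)·1 + (1/4)·4 + (1/16)·9 + (3/16)·16 + (1/4)·25
     = 177/16

177/16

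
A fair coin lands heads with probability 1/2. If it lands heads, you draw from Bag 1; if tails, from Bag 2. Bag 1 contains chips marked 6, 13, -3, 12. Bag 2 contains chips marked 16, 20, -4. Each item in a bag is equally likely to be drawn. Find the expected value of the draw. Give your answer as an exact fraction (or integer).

53/6

E[X | Bag 1] = (6 + 13 − 3 + 12)/4 = 7
E[X | Bag 2] = (16 + 20 − 4)/3 = 32/3
E[X] = (1/2)·7 + (1/2)·32/3 = 53/6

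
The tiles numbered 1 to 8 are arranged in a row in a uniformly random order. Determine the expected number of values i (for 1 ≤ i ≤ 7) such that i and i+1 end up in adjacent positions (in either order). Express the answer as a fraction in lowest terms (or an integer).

7/4

For each i ∈ {1,…,7}, let Xᵢ = 1 if i and i+1 are adjacent. P(Xᵢ=1) = 2·(8−1)!/8! = 2/8.
By linearity, E[ΣXᵢ] = (7)·(2/8) = 7/4.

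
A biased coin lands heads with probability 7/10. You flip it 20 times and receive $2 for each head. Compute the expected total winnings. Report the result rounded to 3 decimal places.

$28.000

E[#heads] = 20·7/10 = 14 (linearity over flips).
E[winnings] = 2·14 = 28.
≈ 28.000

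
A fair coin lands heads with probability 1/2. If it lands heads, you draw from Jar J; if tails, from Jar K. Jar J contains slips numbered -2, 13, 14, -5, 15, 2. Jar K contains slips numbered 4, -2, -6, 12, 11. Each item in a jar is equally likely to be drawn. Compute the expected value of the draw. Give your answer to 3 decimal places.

E[X | Jar J] = (-2 + 13 + 14 − 5 + 15 + 2)/6 = 37/6
E[X | Jar K] = (4 − 2 − 6 + 12 + 11)/5 = 19/5
E[X] = (1/2)·37/6 + (1/2)·19/5 = 299/60 ≈ 4.983

4.983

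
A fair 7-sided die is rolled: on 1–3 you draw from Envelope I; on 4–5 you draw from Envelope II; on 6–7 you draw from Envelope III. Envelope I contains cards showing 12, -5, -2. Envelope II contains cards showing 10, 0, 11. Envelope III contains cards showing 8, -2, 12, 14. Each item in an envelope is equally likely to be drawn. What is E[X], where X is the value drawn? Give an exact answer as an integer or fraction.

E[X | Envelope I] = (12 − 5 − 2)/3 = 5/3
E[X | Envelope II] = (10 + 0 + 11)/3 = 7
E[X | Envelope III] = (8 − 2 + 12 + 14)/4 = 8
E[X] = (3/7)·5/3 + (2/7)·7 + (2/7)·8 = 5

5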